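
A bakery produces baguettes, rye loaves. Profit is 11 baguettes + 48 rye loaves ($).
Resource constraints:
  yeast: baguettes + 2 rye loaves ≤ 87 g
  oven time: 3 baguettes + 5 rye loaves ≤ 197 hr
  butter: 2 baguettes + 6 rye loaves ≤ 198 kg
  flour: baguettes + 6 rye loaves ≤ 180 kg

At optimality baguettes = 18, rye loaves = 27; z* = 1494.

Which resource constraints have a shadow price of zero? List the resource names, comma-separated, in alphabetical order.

yeast: 72/87 (slack 15)
oven time: 189/197 (slack 8)
butter: 198/198 (binding)
flour: 180/180 (binding)
By complementary slackness, a constraint with positive slack has shadow price 0 → oven time, yeast.

oven time, yeast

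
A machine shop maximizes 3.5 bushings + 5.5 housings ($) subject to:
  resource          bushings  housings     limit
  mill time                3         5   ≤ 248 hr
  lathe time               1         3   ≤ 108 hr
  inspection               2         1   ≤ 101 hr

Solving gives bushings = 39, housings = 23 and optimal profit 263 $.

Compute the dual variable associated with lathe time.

1.5

Binding: lathe time and inspection. Non-binding: mill time (16 unused).
By complementary slackness, y = 0 for the non-binding constraint.
Dual feasibility on the basic columns requires 1·y_lathe time + 2·y_inspection = 3.5, 3·y_lathe time + 1·y_inspection = 5.5.
This yields shadow prices y_lathe time = 1.5, y_inspection = 1.
Shadow price of lathe time = 1.5.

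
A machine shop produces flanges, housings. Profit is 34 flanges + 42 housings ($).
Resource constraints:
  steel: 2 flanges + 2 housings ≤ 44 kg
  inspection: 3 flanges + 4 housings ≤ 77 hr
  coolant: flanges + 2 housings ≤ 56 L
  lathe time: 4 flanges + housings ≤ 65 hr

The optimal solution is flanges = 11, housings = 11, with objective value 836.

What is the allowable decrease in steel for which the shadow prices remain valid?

5.5

Binding constraints: steel, inspection. The basis is B = [[2,2],[3,4]] with det 2.
Per unit decrease in steel, x* moves by d = (-2, 1.5).
The basis stays optimal until flanges reaches 0; allowable decrease = 5.5 kg.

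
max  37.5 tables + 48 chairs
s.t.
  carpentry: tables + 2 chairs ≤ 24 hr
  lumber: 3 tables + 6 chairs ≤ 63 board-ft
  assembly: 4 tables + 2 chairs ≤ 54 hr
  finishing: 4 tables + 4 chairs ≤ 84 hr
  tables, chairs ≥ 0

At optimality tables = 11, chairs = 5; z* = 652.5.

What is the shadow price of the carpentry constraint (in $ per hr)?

Check each constraint at x*: carpentry 21/24 (slack 3); lumber 63/63 (tight); assembly 54/54 (tight); finishing 64/84 (slack 20).
By complementary slackness, y = 0 for the non-binding constraints.
Dual feasibility on the basic columns requires 3·y_lumber + 4·y_assembly = 37.5, 6·y_lumber + 2·y_assembly = 48.
This yields shadow prices y_lumber = 6.5, y_assembly = 4.5.
Shadow price of carpentry = 0.

0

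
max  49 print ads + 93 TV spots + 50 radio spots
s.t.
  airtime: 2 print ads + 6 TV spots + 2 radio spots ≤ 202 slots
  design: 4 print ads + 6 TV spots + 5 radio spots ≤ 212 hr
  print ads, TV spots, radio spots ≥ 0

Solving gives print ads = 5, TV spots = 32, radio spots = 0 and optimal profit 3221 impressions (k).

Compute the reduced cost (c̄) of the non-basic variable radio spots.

-8

Both airtime and design are binding at x*.
From A_Bᵀ y = c: 2·y_airtime + 4·y_design = 49; 6·y_airtime + 6·y_design = 93.
→ y_airtime = 6.5 and y_design = 9.
Reduced cost of radio spots: c₃ − yᵀa₃ = 50 − (6.5·2 + 9·5) = 50 − 58 = -8.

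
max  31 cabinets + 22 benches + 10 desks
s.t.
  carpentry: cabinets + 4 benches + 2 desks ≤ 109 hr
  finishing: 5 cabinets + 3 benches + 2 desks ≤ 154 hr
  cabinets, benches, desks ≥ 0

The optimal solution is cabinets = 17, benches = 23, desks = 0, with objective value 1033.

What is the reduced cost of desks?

-4

At the optimum: carpentry uses 109 of 109 (binding); finishing uses 154 of 154 (binding).
From A_Bᵀ y = c: 1·y_carpentry + 5·y_finishing = 31; 4·y_carpentry + 3·y_finishing = 22.
Solving: y_carpentry = 1, y_finishing = 6.
Reduced cost of desks: c₃ − yᵀa₃ = 10 − (1·2 + 6·2) = 10 − 14 = -4.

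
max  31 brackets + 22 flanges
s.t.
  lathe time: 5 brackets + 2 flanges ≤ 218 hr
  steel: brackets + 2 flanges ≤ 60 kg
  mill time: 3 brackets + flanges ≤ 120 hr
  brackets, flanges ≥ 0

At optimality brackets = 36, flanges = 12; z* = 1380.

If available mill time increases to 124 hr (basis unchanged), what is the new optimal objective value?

Check each constraint at x*: lathe time 204/218 (slack 14); steel 60/60 (tight); mill time 120/120 (tight).
Slack constraints have shadow price 0 (complementary slackness).
From A_Bᵀ y = c: 1·y_steel + 3·y_mill time = 31; 2·y_steel + 1·y_mill time = 22.
This yields shadow prices y_steel = 7, y_mill time = 8.
Δz = y_mill time·Δb = 8 × (4) = 32, so new z* = 1380 + 32 = 1412.

1412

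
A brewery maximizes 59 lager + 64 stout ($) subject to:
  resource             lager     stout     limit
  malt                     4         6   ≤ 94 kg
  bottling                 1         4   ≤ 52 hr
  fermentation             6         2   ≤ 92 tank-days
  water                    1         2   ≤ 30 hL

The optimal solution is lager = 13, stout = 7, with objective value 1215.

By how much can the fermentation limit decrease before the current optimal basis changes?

30.8

Binding constraints: malt, fermentation. The basis is B = [[4,6],[6,2]] with det -28.
Per unit decrease in fermentation, x* moves by d = (-0.2143, 0.1429).
The basis stays optimal until bottling becomes binding; allowable decrease = 30.8 tank-days.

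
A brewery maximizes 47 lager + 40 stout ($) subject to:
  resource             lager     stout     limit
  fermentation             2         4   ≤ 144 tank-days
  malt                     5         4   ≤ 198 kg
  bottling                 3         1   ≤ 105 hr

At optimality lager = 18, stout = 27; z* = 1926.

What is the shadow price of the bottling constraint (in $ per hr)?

Binding: fermentation and malt. Non-binding: bottling (24 unused).
Since bottling is not tight, its dual is 0.
The binding rows give the dual system: 2·y_fermentation + 5·y_malt = 47 and 4·y_fermentation + 4·y_malt = 40.
This yields shadow prices y_fermentation = 1, y_malt = 9.
Shadow price of bottling = 0.

0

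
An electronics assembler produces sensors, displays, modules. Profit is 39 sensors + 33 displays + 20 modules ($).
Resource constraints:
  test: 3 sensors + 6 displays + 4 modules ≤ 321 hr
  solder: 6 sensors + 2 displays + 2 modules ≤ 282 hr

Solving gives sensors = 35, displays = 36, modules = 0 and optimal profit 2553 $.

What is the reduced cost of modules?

-5

Check each constraint at x*: test 321/321 (tight); solder 282/282 (tight).
Dual feasibility on the basic columns requires 3·y_test + 6·y_solder = 39, 6·y_test + 2·y_solder = 33.
→ y_test = 4 and y_solder = 4.5.
Reduced cost of modules: c₃ − yᵀa₃ = 20 − (4·4 + 4.5·2) = 20 − 25 = -5.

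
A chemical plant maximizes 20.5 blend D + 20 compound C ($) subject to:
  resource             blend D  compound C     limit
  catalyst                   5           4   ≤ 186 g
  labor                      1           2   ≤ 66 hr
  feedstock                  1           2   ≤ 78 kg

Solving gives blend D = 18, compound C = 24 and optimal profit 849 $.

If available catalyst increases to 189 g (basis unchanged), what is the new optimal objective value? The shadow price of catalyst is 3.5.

859.5

Δb = 3, so new z* = 849 + (3.5)·(3) = 849 + 10.5 = 859.5.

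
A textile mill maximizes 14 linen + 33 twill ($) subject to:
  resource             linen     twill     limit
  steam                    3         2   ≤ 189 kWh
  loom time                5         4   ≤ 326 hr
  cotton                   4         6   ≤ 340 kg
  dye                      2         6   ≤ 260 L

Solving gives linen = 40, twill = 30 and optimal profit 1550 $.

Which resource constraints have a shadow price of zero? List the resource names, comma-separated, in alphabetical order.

loom time, steam

steam: 180/189 (slack 9)
loom time: 320/326 (slack 6)
cotton: 340/340 (binding)
dye: 260/260 (binding)
By complementary slackness, a constraint with positive slack has shadow price 0 → loom time, steam.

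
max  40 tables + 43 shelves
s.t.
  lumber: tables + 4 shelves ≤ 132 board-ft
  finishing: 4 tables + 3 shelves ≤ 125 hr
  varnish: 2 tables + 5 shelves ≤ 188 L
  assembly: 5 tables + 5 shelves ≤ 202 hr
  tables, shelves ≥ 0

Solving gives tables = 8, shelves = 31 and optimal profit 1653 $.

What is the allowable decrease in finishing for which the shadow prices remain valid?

26

Binding constraints: lumber, finishing. The basis is B = [[1,4],[4,3]] with det -13.
Per unit decrease in finishing, x* moves by d = (-0.3077, 0.0769).
The basis stays optimal until tables reaches 0; allowable decrease = 26 hr.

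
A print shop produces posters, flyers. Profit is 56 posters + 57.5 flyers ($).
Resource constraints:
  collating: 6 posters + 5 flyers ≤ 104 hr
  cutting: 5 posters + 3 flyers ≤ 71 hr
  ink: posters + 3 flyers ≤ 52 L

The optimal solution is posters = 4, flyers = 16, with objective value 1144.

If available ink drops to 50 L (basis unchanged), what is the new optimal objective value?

1134

Binding: collating and ink. Non-binding: cutting (3 unused).
Slack constraints have shadow price 0 (complementary slackness).
From A_Bᵀ y = c: 6·y_collating + 1·y_ink = 56; 5·y_collating + 3·y_ink = 57.5.
Solving: y_collating = 8.5, y_ink = 5.
Δz = y_ink·Δb = 5 × (-2) = -10, so new z* = 1144 − 10 = 1134.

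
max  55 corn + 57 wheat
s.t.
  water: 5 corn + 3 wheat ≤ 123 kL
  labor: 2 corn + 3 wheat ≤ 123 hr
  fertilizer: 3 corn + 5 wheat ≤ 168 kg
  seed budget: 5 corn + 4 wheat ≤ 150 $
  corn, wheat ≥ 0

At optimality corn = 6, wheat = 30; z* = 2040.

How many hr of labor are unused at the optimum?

21

labor used = 2·6 + 3·30 = 102; slack = 123 − 102 = 21.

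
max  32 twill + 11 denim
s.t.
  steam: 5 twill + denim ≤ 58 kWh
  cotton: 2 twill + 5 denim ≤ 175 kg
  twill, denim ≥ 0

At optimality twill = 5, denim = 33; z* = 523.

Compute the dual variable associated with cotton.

1

Both steam and cotton are binding at x*.
From A_Bᵀ y = c: 5·y_steam + 2·y_cotton = 32; 1·y_steam + 5·y_cotton = 11.
→ y_steam = 6 and y_cotton = 1.
Shadow price of cotton = 1.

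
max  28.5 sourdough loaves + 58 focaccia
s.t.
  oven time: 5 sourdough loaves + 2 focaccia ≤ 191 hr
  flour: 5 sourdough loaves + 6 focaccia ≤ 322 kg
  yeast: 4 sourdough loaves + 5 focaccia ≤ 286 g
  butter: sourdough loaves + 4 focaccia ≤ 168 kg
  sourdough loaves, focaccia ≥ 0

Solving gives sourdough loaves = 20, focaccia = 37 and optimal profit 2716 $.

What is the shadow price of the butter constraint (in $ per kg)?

8.5

Binding: flour and butter. Non-binding: oven time (17 unused), yeast (21 unused).
By complementary slackness, y = 0 for the non-binding constraints.
Dual feasibility on the basic columns requires 5·y_flour + 1·y_butter = 28.5, 6·y_flour + 4·y_butter = 58.
→ y_flour = 4 and y_butter = 8.5.
Shadow price of butter = 8.5.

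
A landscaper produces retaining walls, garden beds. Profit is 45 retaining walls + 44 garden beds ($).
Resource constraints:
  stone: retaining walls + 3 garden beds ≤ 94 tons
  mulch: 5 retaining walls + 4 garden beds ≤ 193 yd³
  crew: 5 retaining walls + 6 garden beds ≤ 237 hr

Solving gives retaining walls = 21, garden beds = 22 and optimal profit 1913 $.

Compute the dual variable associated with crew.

Binding: mulch and crew. Non-binding: stone (7 unused).
Since stone is not tight, its dual is 0.
Dual feasibility on the basic columns requires 5·y_mulch + 5·y_crew = 45, 4·y_mulch + 6·y_crew = 44.
This yields shadow prices y_mulch = 5, y_crew = 4.
Shadow price of crew = 4.

4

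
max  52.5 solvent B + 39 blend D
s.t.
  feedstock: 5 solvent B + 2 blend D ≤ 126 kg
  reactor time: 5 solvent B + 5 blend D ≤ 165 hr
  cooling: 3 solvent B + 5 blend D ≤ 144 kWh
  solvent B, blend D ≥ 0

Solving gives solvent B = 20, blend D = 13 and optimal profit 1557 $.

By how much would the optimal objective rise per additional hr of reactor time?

6

Binding: feedstock and reactor time. Non-binding: cooling (19 unused).
Slack constraints have shadow price 0 (complementary slackness).
The binding rows give the dual system: 5·y_feedstock + 5·y_reactor time = 52.5 and 2·y_feedstock + 5·y_reactor time = 39.
Solving: y_feedstock = 4.5, y_reactor time = 6.
Shadow price of reactor time = 6.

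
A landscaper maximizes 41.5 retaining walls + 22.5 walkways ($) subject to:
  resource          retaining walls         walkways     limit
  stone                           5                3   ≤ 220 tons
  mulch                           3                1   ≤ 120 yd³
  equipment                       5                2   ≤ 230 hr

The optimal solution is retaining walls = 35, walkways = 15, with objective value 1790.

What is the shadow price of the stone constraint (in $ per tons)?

6.5

Binding: stone and mulch. Non-binding: equipment (25 unused).
Slack constraints have shadow price 0 (complementary slackness).
From A_Bᵀ y = c: 5·y_stone + 3·y_mulch = 41.5; 3·y_stone + 1·y_mulch = 22.5.
Solving: y_stone = 6.5, y_mulch = 3.
Shadow price of stone = 6.5.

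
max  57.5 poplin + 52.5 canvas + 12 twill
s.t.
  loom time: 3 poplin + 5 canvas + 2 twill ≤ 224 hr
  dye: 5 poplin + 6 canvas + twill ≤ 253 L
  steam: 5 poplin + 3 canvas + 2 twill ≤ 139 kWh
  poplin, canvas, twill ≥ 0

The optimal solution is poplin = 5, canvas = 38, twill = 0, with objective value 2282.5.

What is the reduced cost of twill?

Binding: dye and steam. Non-binding: loom time (19 unused).
Slack constraints have shadow price 0 (complementary slackness).
From A_Bᵀ y = c: 5·y_dye + 5·y_steam = 57.5; 6·y_dye + 3·y_steam = 52.5.
This yields shadow prices y_dye = 6, y_steam = 5.5.
Reduced cost of twill: c₃ − yᵀa₃ = 12 − (6·1 + 5.5·2) = 12 − 17 = -5.

-5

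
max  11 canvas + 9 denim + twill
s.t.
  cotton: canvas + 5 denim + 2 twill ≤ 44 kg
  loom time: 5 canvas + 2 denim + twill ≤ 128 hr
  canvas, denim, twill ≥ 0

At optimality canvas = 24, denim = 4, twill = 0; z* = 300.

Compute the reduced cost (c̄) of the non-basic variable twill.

Check each constraint at x*: cotton 44/44 (tight); loom time 128/128 (tight).
From A_Bᵀ y = c: 1·y_cotton + 5·y_loom time = 11; 5·y_cotton + 2·y_loom time = 9.
Solving: y_cotton = 1, y_loom time = 2.
Reduced cost of twill: c₃ − yᵀa₃ = 1 − (1·2 + 2·1) = 1 − 4 = -3.

-3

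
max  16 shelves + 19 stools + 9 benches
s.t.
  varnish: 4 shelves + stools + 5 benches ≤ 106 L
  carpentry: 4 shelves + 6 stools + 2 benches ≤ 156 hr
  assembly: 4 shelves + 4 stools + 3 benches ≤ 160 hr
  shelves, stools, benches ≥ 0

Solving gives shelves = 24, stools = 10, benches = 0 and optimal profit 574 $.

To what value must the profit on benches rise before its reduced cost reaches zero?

11

Check each constraint at x*: varnish 106/106 (tight); carpentry 156/156 (tight); assembly 136/160 (slack 24).
Since assembly is not tight, its dual is 0.
Dual feasibility on the basic columns requires 4·y_varnish + 4·y_carpentry = 16, 1·y_varnish + 6·y_carpentry = 19.
Solving: y_varnish = 1, y_carpentry = 3.
benches enters the basis when its profit ≥ yᵀa₃ = 1·5 + 3·2 = 11.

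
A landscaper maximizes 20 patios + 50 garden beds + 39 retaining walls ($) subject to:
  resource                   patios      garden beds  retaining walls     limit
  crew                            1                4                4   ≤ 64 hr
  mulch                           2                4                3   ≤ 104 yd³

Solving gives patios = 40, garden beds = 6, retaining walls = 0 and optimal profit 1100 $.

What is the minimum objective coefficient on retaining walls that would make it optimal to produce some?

42.5

Both crew and mulch are binding at x*.
Dual feasibility on the basic columns requires 1·y_crew + 2·y_mulch = 20, 4·y_crew + 4·y_mulch = 50.
→ y_crew = 5 and y_mulch = 7.5.
retaining walls enters the basis when its profit ≥ yᵀa₃ = 5·4 + 7.5·3 = 42.5.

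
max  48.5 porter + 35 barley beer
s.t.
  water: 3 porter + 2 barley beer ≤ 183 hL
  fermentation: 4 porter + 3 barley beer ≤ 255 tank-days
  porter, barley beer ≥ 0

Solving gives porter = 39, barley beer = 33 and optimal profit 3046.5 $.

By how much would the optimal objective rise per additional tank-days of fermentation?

8

At the optimum: water uses 183 of 183 (binding); fermentation uses 255 of 255 (binding).
From A_Bᵀ y = c: 3·y_water + 4·y_fermentation = 48.5; 2·y_water + 3·y_fermentation = 35.
This yields shadow prices y_water = 5.5, y_fermentation = 8.
Shadow price of fermentation = 8.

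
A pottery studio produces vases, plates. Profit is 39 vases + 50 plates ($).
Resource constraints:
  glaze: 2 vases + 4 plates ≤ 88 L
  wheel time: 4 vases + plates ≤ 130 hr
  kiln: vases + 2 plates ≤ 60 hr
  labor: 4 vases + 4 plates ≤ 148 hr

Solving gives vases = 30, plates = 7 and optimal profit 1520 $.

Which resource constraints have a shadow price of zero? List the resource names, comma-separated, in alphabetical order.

kiln, wheel time

glaze: 88/88 (binding)
wheel time: 127/130 (slack 3)
kiln: 44/60 (slack 16)
labor: 148/148 (binding)
By complementary slackness, a constraint with positive slack has shadow price 0 → kiln, wheel time.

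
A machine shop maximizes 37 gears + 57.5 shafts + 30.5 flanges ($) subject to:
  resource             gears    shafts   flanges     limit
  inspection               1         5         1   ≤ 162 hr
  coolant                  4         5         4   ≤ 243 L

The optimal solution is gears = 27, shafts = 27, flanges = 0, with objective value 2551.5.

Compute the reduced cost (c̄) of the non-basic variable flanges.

Both inspection and coolant are binding at x*.
From A_Bᵀ y = c: 1·y_inspection + 4·y_coolant = 37; 5·y_inspection + 5·y_coolant = 57.5.
Solving: y_inspection = 3, y_coolant = 8.5.
Reduced cost of flanges: c₃ − yᵀa₃ = 30.5 − (3·1 + 8.5·4) = 30.5 − 37 = -6.5.

-6.5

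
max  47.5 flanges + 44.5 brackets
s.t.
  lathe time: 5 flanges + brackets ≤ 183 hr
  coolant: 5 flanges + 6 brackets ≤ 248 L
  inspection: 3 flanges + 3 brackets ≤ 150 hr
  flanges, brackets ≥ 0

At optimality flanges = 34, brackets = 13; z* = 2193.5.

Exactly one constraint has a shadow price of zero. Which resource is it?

inspection

lathe time: 183/183 (binding)
coolant: 248/248 (binding)
inspection: 141/150 (slack 9)
By complementary slackness, a constraint with positive slack has shadow price 0 → inspection.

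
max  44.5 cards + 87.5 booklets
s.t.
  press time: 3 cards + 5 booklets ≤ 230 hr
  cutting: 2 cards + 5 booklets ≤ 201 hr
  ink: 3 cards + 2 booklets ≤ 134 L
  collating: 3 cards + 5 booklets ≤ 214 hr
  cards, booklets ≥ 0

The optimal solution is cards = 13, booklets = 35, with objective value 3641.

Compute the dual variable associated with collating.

9.5

Binding: cutting and collating. Non-binding: press time (16 unused), ink (25 unused).
Since press time, ink are not tight, their duals are 0.
The binding rows give the dual system: 2·y_cutting + 3·y_collating = 44.5 and 5·y_cutting + 5·y_collating = 87.5.
Solving: y_cutting = 8, y_collating = 9.5.
Shadow price of collating = 9.5.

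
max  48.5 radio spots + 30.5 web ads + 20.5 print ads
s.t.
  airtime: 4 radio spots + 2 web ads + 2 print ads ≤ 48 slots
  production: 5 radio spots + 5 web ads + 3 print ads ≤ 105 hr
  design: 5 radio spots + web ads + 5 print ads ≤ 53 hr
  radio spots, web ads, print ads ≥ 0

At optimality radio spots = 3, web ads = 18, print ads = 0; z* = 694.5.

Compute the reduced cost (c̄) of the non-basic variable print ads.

-5

Check each constraint at x*: airtime 48/48 (tight); production 105/105 (tight); design 33/53 (slack 20).
Since design is not tight, its dual is 0.
The binding rows give the dual system: 4·y_airtime + 5·y_production = 48.5 and 2·y_airtime + 5·y_production = 30.5.
→ y_airtime = 9 and y_production = 2.5.
Reduced cost of print ads: c₃ − yᵀa₃ = 20.5 − (9·2 + 2.5·3) = 20.5 − 25.5 = -5.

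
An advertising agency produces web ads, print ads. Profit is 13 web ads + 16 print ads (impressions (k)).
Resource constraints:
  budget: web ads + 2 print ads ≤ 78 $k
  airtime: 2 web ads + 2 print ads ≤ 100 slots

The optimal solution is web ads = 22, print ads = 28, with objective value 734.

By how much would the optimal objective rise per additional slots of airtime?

Both budget and airtime are binding at x*.
From A_Bᵀ y = c: 1·y_budget + 2·y_airtime = 13; 2·y_budget + 2·y_airtime = 16.
→ y_budget = 3 and y_airtime = 5.
Shadow price of airtime = 5.

5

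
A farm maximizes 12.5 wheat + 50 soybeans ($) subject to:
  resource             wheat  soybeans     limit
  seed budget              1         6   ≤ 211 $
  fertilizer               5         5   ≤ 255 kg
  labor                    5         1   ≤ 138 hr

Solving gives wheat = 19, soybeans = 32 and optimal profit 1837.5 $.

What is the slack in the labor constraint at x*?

11

labor used = 5·19 + 1·32 = 127; slack = 138 − 127 = 11.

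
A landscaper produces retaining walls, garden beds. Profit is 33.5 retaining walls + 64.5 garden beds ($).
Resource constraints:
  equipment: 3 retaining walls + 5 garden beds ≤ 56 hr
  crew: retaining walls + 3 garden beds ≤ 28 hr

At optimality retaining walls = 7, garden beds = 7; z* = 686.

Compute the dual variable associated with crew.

6.5

Both equipment and crew are binding at x*.
From A_Bᵀ y = c: 3·y_equipment + 1·y_crew = 33.5; 5·y_equipment + 3·y_crew = 64.5.
This yields shadow prices y_equipment = 9, y_crew = 6.5.
Shadow price of crew = 6.5.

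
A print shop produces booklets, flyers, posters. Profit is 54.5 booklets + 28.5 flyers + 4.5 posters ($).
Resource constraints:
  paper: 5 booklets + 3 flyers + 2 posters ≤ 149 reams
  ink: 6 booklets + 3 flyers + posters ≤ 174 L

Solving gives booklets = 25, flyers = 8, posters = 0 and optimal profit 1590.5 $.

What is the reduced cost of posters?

-7.5

At the optimum: paper uses 149 of 149 (binding); ink uses 174 of 174 (binding).
From A_Bᵀ y = c: 5·y_paper + 6·y_ink = 54.5; 3·y_paper + 3·y_ink = 28.5.
→ y_paper = 2.5 and y_ink = 7.
Reduced cost of posters: c₃ − yᵀa₃ = 4.5 − (2.5·2 + 7·1) = 4.5 − 12 = -7.5.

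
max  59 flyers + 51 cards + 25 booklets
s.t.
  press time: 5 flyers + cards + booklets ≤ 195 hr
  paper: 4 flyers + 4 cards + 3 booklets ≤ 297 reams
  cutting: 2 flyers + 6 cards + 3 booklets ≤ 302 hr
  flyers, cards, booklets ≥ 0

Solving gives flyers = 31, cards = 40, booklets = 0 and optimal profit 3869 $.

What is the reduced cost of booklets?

At the optimum: press time uses 195 of 195 (binding); paper uses 284 of 297 (slack = 13); cutting uses 302 of 302 (binding).
Slack constraints have shadow price 0 (complementary slackness).
Dual feasibility on the basic columns requires 5·y_press time + 2·y_cutting = 59, 1·y_press time + 6·y_cutting = 51.
Solving: y_press time = 9, y_cutting = 7.
Reduced cost of booklets: c₃ − yᵀa₃ = 25 − (9·1 + 7·3) = 25 − 30 = -5.

-5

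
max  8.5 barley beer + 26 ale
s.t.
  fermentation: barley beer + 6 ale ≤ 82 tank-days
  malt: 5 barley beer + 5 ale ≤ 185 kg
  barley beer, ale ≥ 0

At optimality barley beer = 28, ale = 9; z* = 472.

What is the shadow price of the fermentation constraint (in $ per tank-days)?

Check each constraint at x*: fermentation 82/82 (tight); malt 185/185 (tight).
The binding rows give the dual system: 1·y_fermentation + 5·y_malt = 8.5 and 6·y_fermentation + 5·y_malt = 26.
Solving: y_fermentation = 3.5, y_malt = 1.
Shadow price of fermentation = 3.5.

3.5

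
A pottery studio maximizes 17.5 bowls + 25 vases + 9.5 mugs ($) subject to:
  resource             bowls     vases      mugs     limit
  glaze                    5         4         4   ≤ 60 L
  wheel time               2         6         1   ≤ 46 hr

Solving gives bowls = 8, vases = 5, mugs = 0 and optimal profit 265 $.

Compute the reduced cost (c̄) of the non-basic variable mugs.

-3

Check each constraint at x*: glaze 60/60 (tight); wheel time 46/46 (tight).
From A_Bᵀ y = c: 5·y_glaze + 2·y_wheel time = 17.5; 4·y_glaze + 6·y_wheel time = 25.
This yields shadow prices y_glaze = 2.5, y_wheel time = 2.5.
Reduced cost of mugs: c₃ − yᵀa₃ = 9.5 − (2.5·4 + 2.5·1) = 9.5 − 12.5 = -3.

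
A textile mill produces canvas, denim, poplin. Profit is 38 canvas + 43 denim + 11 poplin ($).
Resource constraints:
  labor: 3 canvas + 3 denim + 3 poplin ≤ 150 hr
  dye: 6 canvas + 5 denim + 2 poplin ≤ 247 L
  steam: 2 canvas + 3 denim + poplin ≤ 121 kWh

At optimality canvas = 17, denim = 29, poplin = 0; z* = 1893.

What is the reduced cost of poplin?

Binding: dye and steam. Non-binding: labor (12 unused).
Slack constraints have shadow price 0 (complementary slackness).
Dual feasibility on the basic columns requires 6·y_dye + 2·y_steam = 38, 5·y_dye + 3·y_steam = 43.
This yields shadow prices y_dye = 3.5, y_steam = 8.5.
Reduced cost of poplin: c₃ − yᵀa₃ = 11 − (3.5·2 + 8.5·1) = 11 − 15.5 = -4.5.

-4.5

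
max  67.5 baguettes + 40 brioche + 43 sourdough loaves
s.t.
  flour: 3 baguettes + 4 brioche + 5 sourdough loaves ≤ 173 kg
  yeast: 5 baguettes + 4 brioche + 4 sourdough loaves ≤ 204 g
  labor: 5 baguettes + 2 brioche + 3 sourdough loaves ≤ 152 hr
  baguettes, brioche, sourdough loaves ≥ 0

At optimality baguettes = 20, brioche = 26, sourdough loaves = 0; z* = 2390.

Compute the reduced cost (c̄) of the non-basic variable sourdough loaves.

Binding: yeast and labor. Non-binding: flour (9 unused).
Slack constraints have shadow price 0 (complementary slackness).
From A_Bᵀ y = c: 5·y_yeast + 5·y_labor = 67.5; 4·y_yeast + 2·y_labor = 40.
This yields shadow prices y_yeast = 6.5, y_labor = 7.
Reduced cost of sourdough loaves: c₃ − yᵀa₃ = 43 − (6.5·4 + 7·3) = 43 − 47 = -4.

-4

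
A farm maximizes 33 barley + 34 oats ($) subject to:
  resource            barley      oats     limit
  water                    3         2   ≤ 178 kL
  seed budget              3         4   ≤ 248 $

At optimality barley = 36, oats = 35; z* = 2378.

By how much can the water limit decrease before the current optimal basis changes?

Binding constraints: water, seed budget. The basis is B = [[3,2],[3,4]] with det 6.
Per unit decrease in water, x* moves by d = (-0.6667, 0.5).
The basis stays optimal until barley reaches 0; allowable decrease = 54 kL.

54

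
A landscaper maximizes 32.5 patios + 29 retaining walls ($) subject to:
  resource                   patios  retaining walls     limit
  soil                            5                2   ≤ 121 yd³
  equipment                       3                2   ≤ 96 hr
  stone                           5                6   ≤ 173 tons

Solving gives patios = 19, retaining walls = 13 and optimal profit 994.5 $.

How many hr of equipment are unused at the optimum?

equipment used = 3·19 + 2·13 = 83; slack = 96 − 83 = 13.

13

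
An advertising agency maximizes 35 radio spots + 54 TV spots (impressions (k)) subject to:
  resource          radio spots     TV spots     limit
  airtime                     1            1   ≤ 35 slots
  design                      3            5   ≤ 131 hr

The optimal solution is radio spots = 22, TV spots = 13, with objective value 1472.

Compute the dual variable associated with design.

At the optimum: airtime uses 35 of 35 (binding); design uses 131 of 131 (binding).
The binding rows give the dual system: 1·y_airtime + 3·y_design = 35 and 1·y_airtime + 5·y_design = 54.
Solving: y_airtime = 6.5, y_design = 9.5.
Shadow price of design = 9.5.

9.5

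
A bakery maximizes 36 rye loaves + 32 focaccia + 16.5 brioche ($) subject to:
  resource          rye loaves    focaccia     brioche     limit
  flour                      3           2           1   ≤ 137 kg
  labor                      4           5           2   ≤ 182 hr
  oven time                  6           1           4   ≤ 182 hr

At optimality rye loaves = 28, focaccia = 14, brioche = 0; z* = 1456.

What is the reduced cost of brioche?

Binding: labor and oven time. Non-binding: flour (25 unused).
Since flour is not tight, its dual is 0.
From A_Bᵀ y = c: 4·y_labor + 6·y_oven time = 36; 5·y_labor + 1·y_oven time = 32.
→ y_labor = 6 and y_oven time = 2.
Reduced cost of brioche: c₃ − yᵀa₃ = 16.5 − (6·2 + 2·4) = 16.5 − 20 = -3.5.

-3.5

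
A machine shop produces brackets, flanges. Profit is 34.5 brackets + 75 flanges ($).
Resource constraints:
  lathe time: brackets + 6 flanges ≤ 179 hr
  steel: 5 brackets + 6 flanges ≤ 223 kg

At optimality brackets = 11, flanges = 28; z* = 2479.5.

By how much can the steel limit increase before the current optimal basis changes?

672

Binding constraints: lathe time, steel. The basis is B = [[1,6],[5,6]] with det -24.
Per unit increase in steel, x* moves by d = (0.25, -0.0417).
The basis stays optimal until flanges reaches 0; allowable increase = 672 kg.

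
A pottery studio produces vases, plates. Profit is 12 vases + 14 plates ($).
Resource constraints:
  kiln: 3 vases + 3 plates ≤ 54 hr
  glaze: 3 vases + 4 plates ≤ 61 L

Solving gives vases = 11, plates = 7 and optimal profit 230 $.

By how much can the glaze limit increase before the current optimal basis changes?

11

Binding constraints: kiln, glaze. The basis is B = [[3,3],[3,4]] with det 3.
Per unit increase in glaze, x* moves by d = (-1, 1).
The basis stays optimal until vases reaches 0; allowable increase = 11 L.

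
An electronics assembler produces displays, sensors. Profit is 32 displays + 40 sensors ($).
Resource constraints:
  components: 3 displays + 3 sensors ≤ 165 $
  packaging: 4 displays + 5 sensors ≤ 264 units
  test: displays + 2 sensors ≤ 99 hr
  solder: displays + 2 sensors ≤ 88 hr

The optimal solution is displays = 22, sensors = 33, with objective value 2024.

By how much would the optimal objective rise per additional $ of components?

Check each constraint at x*: components 165/165 (tight); packaging 253/264 (slack 11); test 88/99 (slack 11); solder 88/88 (tight).
Slack constraints have shadow price 0 (complementary slackness).
From A_Bᵀ y = c: 3·y_components + 1·y_solder = 32; 3·y_components + 2·y_solder = 40.
Solving: y_components = 8, y_solder = 8.
Shadow price of components = 8.

8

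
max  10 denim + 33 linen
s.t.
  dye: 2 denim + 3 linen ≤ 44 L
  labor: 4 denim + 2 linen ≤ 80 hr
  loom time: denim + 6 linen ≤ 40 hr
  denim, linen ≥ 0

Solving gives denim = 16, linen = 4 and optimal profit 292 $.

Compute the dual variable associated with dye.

3

Check each constraint at x*: dye 44/44 (tight); labor 72/80 (slack 8); loom time 40/40 (tight).
Slack constraints have shadow price 0 (complementary slackness).
The binding rows give the dual system: 2·y_dye + 1·y_loom time = 10 and 3·y_dye + 6·y_loom time = 33.
→ y_dye = 3 and y_loom time = 4.
Shadow price of dye = 3.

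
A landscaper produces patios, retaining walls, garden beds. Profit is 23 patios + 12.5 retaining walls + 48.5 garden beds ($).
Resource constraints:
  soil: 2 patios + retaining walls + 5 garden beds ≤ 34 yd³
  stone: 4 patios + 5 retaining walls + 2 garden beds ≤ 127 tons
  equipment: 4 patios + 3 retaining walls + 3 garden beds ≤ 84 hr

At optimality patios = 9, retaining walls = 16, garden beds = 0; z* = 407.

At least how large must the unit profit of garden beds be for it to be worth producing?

50.5

At the optimum: soil uses 34 of 34 (binding); stone uses 116 of 127 (slack = 11); equipment uses 84 of 84 (binding).
Since stone is not tight, its dual is 0.
From A_Bᵀ y = c: 2·y_soil + 4·y_equipment = 23; 1·y_soil + 3·y_equipment = 12.5.
This yields shadow prices y_soil = 9.5, y_equipment = 1.
garden beds enters the basis when its profit ≥ yᵀa₃ = 9.5·5 + 1·3 = 50.5.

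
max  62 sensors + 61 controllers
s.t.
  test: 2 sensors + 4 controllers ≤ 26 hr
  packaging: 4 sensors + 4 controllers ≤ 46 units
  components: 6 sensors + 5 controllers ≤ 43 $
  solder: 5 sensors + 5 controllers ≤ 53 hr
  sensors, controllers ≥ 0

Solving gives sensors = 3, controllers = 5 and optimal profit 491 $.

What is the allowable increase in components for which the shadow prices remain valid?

18.2

Binding constraints: test, components. The basis is B = [[2,4],[6,5]] with det -14.
Per unit increase in components, x* moves by d = (0.2857, -0.1429).
The basis stays optimal until solder becomes binding; allowable increase = 18.2 $.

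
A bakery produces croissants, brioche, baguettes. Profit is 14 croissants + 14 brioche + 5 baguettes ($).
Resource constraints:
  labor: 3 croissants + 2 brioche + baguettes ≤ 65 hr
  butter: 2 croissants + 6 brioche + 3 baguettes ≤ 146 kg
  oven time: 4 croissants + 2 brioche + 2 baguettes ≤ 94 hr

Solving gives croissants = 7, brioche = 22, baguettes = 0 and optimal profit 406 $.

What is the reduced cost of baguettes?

-2

At the optimum: labor uses 65 of 65 (binding); butter uses 146 of 146 (binding); oven time uses 72 of 94 (slack = 22).
Slack constraints have shadow price 0 (complementary slackness).
Dual feasibility on the basic columns requires 3·y_labor + 2·y_butter = 14, 2·y_labor + 6·y_butter = 14.
→ y_labor = 4 and y_butter = 1.
Reduced cost of baguettes: c₃ − yᵀa₃ = 5 − (4·1 + 1·3) = 5 − 7 = -2.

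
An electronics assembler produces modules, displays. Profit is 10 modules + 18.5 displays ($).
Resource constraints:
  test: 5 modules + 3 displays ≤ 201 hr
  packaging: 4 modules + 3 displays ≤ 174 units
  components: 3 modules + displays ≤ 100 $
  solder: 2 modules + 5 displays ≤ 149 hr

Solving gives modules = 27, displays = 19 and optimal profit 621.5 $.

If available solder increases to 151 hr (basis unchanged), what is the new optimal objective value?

Binding: components and solder. Non-binding: test (9 unused), packaging (9 unused).
Since test, packaging are not tight, their duals are 0.
The binding rows give the dual system: 3·y_components + 2·y_solder = 10 and 1·y_components + 5·y_solder = 18.5.
Solving: y_components = 1, y_solder = 3.5.
Δz = y_solder·Δb = 3.5 × (2) = 7, so new z* = 621.5 + 7 = 628.5.

628.5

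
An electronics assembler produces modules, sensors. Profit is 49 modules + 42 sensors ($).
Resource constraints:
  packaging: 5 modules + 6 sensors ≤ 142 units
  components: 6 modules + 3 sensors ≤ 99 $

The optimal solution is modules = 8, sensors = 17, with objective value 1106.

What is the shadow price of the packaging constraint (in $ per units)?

Both packaging and components are binding at x*.
From A_Bᵀ y = c: 5·y_packaging + 6·y_components = 49; 6·y_packaging + 3·y_components = 42.
Solving: y_packaging = 5, y_components = 4.
Shadow price of packaging = 5.

5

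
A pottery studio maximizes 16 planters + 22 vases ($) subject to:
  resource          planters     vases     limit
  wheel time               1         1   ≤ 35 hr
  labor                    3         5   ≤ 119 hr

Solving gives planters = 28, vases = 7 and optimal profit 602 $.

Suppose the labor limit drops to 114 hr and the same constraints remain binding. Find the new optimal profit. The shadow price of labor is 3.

Δb = -5, so new z* = 602 + (3)·(-5) = 602 − 15 = 587.

587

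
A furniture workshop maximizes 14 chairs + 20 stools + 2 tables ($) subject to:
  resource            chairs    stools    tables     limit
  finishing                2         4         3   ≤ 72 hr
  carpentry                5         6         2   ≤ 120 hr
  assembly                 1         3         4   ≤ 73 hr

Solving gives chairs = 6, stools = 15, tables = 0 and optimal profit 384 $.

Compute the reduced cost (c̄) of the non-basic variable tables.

Binding: finishing and carpentry. Non-binding: assembly (22 unused).
Since assembly is not tight, its dual is 0.
The binding rows give the dual system: 2·y_finishing + 5·y_carpentry = 14 and 4·y_finishing + 6·y_carpentry = 20.
Solving: y_finishing = 2, y_carpentry = 2.
Reduced cost of tables: c₃ − yᵀa₃ = 2 − (2·3 + 2·2) = 2 − 10 = -8.

-8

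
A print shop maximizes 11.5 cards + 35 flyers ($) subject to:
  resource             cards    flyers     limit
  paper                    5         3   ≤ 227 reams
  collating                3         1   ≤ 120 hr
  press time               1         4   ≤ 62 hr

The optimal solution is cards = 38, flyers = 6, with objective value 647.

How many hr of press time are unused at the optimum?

0

press time used = 1·38 + 4·6 = 62; slack = 62 − 62 = 0.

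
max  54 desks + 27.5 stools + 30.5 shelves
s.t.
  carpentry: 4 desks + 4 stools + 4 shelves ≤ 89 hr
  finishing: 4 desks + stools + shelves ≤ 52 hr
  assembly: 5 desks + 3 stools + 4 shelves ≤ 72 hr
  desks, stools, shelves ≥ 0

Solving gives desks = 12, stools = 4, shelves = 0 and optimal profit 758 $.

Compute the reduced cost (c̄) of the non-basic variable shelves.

-5

Check each constraint at x*: carpentry 64/89 (slack 25); finishing 52/52 (tight); assembly 72/72 (tight).
Slack constraints have shadow price 0 (complementary slackness).
Dual feasibility on the basic columns requires 4·y_finishing + 5·y_assembly = 54, 1·y_finishing + 3·y_assembly = 27.5.
This yields shadow prices y_finishing = 3.5, y_assembly = 8.
Reduced cost of shelves: c₃ − yᵀa₃ = 30.5 − (3.5·1 + 8·4) = 30.5 − 35.5 = -5.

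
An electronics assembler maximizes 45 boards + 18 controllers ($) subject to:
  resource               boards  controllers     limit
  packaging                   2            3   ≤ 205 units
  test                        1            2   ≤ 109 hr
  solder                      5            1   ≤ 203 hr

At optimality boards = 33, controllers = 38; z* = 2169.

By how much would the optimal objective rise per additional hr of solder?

8

At the optimum: packaging uses 180 of 205 (slack = 25); test uses 109 of 109 (binding); solder uses 203 of 203 (binding).
By complementary slackness, y = 0 for the non-binding constraint.
Dual feasibility on the basic columns requires 1·y_test + 5·y_solder = 45, 2·y_test + 1·y_solder = 18.
Solving: y_test = 5, y_solder = 8.
Shadow price of solder = 8.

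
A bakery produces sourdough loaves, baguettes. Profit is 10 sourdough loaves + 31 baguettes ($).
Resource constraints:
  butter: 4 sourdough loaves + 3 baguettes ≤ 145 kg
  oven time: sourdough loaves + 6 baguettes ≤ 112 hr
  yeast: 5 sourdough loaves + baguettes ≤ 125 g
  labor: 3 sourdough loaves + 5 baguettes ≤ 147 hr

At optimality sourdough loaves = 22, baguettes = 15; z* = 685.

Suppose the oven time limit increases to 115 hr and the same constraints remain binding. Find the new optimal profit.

700

Binding: oven time and yeast. Non-binding: butter (12 unused), labor (6 unused).
By complementary slackness, y = 0 for the non-binding constraints.
Dual feasibility on the basic columns requires 1·y_oven time + 5·y_yeast = 10, 6·y_oven time + 1·y_yeast = 31.
This yields shadow prices y_oven time = 5, y_yeast = 1.
Δz = y_oven time·Δb = 5 × (3) = 15, so new z* = 685 + 15 = 700.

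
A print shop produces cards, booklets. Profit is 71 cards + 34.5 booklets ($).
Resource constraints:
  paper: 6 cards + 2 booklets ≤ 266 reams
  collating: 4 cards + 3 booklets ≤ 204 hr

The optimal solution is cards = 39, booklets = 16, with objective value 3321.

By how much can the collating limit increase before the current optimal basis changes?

195

Binding constraints: paper, collating. The basis is B = [[6,2],[4,3]] with det 10.
Per unit increase in collating, x* moves by d = (-0.2, 0.6).
The basis stays optimal until cards reaches 0; allowable increase = 195 hr.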